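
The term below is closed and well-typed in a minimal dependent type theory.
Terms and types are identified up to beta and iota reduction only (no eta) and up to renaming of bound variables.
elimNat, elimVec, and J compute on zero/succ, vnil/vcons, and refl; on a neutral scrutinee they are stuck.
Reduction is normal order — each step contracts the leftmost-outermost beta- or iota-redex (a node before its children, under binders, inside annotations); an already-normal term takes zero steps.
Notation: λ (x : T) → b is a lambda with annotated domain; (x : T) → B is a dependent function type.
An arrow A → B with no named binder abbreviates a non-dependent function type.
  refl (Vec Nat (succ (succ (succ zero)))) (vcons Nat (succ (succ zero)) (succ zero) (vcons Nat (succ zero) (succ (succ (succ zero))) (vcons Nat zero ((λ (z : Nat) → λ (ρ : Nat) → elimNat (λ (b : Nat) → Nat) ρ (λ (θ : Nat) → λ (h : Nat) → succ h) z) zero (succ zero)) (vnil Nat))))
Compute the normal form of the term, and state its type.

reduced normal form:
  refl (Vec Nat (succ (succ (succ zero)))) (vcons Nat (succ (succ zero)) (succ zero) (vcons Nat (succ zero) (succ (succ (succ zero))) (vcons Nat zero (succ zero) (vnil Nat))))
the term's type:
  Eq (Vec Nat (succ (succ (succ zero)))) (vcons Nat (succ (succ zero)) (succ zero) (vcons Nat (succ zero) (succ (succ (succ zero))) (vcons Nat zero (succ zero) (vnil Nat)))) (vcons Nat (succ (succ zero)) (succ zero) (vcons Nat (succ zero) (succ (succ (succ zero))) (vcons Nat zero (succ zero) (vnil Nat))))
observation: 3 normal-order steps separate the term from its normal form.


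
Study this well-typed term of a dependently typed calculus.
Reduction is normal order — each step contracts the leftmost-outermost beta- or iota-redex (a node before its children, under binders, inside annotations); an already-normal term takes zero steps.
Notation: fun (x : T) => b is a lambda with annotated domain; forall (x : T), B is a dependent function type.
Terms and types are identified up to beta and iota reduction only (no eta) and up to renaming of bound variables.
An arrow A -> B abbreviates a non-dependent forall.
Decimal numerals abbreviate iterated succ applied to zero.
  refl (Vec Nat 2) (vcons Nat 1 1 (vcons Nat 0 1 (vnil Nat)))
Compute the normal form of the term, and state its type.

normal form:
  refl (Vec Nat 2) (vcons Nat 1 1 (vcons Nat 0 1 (vnil Nat)))
the term's type:
  Eq (Vec Nat 2) (vcons Nat 1 1 (vcons Nat 0 1 (vnil Nat))) (vcons Nat 1 1 (vcons Nat 0 1 (vnil Nat)))


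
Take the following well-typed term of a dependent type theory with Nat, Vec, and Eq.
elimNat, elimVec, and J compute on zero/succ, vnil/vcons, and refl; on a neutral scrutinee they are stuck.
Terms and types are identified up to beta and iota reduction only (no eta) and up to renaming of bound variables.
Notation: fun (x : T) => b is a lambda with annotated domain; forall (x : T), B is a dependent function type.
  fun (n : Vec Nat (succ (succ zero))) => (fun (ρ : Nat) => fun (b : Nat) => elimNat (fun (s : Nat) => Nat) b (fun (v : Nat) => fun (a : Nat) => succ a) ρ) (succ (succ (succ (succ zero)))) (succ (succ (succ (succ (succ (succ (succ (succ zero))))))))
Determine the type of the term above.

type:
  forall (n : Vec Nat (succ (succ zero))), Nat


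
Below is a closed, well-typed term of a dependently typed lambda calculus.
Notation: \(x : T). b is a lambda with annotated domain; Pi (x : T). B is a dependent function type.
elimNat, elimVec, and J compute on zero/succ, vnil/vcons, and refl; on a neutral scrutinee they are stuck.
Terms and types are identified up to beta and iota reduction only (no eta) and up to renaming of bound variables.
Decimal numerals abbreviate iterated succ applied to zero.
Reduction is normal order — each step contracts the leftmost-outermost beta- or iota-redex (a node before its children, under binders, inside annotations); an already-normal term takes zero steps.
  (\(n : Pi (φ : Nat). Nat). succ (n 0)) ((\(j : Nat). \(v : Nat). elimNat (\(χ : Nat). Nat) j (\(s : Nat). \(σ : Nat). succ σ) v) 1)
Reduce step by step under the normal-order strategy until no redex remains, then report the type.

reduction (normal order):
  (\(n : Pi (φ : Nat). Nat). succ (n 0)) ((\(j : Nat). \(v : Nat). elimNat (\(χ : Nat). Nat) j (\(s : Nat). \(σ : Nat). succ σ) v) 1)
  ~> succ ((\(n : Nat). \(φ : Nat). elimNat (\(j : Nat). Nat) n (\(v : Nat). \(χ : Nat). succ χ) φ) 1 0)
  ~> succ ((\(n : Nat). elimNat (\(φ : Nat). Nat) 1 (\(j : Nat). \(v : Nat). succ v) n) 0)
  ~> succ (elimNat (\(n : Nat). Nat) 1 (\(φ : Nat). \(j : Nat). succ j) 0)
  ~> 2
inferred type:
  Nat


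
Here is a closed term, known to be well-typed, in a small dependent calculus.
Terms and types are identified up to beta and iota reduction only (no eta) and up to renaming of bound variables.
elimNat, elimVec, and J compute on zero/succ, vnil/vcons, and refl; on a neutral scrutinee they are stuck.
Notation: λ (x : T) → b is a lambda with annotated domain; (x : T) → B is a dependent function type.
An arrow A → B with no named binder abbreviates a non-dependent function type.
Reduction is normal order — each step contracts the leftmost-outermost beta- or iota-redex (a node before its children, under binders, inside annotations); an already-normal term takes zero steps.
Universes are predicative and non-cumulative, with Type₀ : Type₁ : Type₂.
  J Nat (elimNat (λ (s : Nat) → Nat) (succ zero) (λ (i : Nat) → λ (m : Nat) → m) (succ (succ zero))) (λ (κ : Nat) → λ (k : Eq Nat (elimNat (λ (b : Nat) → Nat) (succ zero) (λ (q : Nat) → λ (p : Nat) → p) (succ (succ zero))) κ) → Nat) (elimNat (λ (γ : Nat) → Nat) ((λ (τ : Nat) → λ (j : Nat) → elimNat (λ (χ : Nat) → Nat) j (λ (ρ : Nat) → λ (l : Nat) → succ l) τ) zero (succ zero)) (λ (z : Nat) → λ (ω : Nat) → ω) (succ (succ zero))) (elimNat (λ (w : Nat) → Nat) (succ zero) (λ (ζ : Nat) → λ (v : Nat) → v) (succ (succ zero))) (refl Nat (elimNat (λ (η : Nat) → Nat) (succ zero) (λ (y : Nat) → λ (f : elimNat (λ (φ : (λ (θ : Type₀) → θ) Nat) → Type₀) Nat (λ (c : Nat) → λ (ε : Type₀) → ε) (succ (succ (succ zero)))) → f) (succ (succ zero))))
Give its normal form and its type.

resulting normal form:
  succ zero
the term's type:
  Nat


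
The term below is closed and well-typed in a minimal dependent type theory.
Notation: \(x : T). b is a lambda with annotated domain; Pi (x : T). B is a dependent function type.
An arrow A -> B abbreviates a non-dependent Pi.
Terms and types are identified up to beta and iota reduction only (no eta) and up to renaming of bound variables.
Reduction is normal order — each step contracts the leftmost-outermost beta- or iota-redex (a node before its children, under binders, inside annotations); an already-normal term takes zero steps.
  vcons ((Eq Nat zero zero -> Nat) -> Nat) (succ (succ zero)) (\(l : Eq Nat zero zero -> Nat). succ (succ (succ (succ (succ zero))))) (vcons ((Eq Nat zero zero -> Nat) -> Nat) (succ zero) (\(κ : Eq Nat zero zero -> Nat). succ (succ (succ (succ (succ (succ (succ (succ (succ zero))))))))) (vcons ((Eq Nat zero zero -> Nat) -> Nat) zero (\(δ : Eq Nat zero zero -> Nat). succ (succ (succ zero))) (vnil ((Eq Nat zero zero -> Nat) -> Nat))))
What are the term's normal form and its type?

normal form:
  vcons ((Eq Nat zero zero -> Nat) -> Nat) (succ (succ zero)) (\(l : Eq Nat zero zero -> Nat). succ (succ (succ (succ (succ zero))))) (vcons ((Eq Nat zero zero -> Nat) -> Nat) (succ zero) (\(κ : Eq Nat zero zero -> Nat). succ (succ (succ (succ (succ (succ (succ (succ (succ zero))))))))) (vcons ((Eq Nat zero zero -> Nat) -> Nat) zero (\(δ : Eq Nat zero zero -> Nat). succ (succ (succ zero))) (vnil ((Eq Nat zero zero -> Nat) -> Nat))))
inferred type:
  Vec ((Eq Nat zero zero -> Nat) -> Nat) (succ (succ (succ zero)))


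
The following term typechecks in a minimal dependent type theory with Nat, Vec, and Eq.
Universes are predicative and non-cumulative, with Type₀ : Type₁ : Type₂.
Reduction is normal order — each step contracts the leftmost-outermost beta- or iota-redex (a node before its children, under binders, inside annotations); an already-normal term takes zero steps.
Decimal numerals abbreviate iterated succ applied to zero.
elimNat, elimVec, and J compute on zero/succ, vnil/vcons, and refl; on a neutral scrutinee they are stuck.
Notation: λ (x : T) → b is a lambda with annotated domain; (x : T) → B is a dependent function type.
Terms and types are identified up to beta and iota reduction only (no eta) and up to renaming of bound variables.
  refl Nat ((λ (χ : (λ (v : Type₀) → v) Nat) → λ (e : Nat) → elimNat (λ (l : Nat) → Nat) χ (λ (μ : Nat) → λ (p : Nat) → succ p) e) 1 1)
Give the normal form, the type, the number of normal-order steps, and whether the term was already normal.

resulting normal form:
  refl Nat 2
inferred type:
  Eq Nat 2 2
reduction steps (normal order): 6
already normal: no
first contracted redex: a beta-redex


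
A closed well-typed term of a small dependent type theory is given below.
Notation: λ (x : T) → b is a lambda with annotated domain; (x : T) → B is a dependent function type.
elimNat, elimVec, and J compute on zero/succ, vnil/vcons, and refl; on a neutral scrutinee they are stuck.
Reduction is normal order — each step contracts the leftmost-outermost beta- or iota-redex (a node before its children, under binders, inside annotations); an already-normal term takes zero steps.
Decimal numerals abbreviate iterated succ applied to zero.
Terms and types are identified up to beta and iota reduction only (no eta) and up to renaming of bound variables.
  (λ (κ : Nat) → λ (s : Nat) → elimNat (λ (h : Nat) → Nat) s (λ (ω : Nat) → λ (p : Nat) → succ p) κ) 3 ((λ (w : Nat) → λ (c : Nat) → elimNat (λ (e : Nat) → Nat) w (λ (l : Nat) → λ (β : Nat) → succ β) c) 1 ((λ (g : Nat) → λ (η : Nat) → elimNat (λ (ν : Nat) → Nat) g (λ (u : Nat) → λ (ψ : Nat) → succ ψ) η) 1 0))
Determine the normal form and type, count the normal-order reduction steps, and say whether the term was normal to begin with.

normal form:
  5
the term's type:
  Nat
reduction steps (normal order): 21
already normal: no
first contracted redex: a beta-redex


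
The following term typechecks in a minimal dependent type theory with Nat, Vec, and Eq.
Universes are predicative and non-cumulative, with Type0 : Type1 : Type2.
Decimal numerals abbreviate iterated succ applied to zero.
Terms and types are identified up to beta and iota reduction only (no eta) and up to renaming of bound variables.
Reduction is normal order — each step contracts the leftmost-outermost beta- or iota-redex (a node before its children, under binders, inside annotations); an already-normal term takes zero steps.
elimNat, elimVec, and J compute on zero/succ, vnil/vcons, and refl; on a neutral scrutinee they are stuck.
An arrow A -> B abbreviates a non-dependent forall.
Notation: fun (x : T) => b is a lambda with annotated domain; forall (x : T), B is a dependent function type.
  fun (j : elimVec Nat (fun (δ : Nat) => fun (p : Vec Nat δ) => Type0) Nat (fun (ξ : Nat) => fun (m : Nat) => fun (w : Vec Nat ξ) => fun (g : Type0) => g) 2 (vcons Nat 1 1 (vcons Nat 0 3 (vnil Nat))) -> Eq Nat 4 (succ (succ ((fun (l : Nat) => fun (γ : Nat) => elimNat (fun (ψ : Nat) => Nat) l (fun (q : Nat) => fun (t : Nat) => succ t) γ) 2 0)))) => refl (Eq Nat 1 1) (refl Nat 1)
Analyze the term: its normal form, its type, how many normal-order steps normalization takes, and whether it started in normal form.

reduced normal form:
  fun (j : Nat -> Eq Nat 4 4) => refl (Eq Nat 1 1) (refl Nat 1)
type:
  (Nat -> Eq Nat 4 4) -> Eq (Eq Nat 1 1) (refl Nat 1) (refl Nat 1)
steps to reach normal form (normal order): 14
term was already normal: no
first redex: an elimVec iota-redex


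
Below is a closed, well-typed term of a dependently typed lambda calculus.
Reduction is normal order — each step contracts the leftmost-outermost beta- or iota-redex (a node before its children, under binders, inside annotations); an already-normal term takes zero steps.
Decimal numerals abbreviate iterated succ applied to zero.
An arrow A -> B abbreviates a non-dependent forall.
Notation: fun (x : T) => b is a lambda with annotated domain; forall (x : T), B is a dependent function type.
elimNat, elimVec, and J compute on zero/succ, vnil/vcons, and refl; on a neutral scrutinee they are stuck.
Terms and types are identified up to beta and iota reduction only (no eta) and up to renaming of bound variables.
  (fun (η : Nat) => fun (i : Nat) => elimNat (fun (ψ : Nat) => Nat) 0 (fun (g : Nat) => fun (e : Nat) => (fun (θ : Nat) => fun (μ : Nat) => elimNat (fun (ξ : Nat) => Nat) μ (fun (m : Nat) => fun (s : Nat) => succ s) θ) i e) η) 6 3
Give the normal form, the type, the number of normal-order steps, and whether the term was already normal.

normal form:
  18
inferred type:
  Nat
reduction steps (normal order): 93
started in normal form: no
first contracted redex: a beta-redex


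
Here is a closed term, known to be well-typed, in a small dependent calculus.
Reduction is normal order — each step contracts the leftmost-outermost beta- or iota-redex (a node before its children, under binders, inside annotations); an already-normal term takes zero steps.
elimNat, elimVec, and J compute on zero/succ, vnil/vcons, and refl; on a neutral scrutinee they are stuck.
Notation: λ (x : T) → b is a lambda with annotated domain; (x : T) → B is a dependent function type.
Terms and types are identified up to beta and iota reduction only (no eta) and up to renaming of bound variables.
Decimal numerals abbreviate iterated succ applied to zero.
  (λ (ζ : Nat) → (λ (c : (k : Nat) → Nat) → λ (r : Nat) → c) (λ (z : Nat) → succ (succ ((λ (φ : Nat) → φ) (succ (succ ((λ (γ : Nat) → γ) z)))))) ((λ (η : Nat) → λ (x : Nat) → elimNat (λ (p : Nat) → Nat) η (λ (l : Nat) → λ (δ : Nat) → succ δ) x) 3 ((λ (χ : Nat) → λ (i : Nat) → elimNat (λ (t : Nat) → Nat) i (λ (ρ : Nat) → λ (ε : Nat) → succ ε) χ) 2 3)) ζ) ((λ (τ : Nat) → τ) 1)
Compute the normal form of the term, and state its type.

reduced normal form:
  5
type:
  Nat
observation: normalization takes exactly 7 steps under the normal-order strategy.


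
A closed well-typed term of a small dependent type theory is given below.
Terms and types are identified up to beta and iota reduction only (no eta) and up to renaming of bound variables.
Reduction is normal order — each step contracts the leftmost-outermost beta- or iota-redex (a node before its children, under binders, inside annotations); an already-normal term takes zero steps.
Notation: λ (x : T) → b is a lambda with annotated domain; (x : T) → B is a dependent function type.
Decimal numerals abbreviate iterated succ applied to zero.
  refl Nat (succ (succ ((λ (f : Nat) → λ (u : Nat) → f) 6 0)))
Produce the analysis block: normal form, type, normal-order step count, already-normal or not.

normal form:
  refl Nat 8
the term's type:
  Eq Nat 8 8
reduction steps (normal order): 2
term was already normal: no
first redex: a beta-redex


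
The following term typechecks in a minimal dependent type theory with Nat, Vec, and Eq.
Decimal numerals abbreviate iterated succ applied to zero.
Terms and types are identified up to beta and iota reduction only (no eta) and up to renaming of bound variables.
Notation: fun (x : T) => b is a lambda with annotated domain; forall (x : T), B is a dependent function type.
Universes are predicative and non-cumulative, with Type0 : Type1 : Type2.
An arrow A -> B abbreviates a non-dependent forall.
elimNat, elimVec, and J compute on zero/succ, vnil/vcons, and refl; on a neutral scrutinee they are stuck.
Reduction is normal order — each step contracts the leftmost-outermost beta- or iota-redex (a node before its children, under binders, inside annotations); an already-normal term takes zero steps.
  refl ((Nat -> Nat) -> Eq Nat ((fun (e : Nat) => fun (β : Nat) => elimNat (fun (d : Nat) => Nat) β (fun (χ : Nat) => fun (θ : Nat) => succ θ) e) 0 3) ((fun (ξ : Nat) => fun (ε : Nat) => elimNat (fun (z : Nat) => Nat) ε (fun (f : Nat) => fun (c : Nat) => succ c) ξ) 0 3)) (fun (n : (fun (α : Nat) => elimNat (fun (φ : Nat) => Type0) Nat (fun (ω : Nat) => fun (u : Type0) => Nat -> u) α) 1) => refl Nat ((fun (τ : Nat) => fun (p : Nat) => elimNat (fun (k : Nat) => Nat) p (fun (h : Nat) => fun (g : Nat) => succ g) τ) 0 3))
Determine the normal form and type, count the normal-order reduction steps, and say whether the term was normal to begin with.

normal form:
  refl ((Nat -> Nat) -> Eq Nat 3 3) (fun (e : Nat -> Nat) => refl Nat 3)
the term's type:
  Eq ((Nat -> Nat) -> Eq Nat 3 3) (fun (e : Nat -> Nat) => refl Nat 3) (fun (β : Nat -> Nat) => refl Nat 3)
reduction steps (normal order): 14
started in normal form: no
first redex: a beta-redex


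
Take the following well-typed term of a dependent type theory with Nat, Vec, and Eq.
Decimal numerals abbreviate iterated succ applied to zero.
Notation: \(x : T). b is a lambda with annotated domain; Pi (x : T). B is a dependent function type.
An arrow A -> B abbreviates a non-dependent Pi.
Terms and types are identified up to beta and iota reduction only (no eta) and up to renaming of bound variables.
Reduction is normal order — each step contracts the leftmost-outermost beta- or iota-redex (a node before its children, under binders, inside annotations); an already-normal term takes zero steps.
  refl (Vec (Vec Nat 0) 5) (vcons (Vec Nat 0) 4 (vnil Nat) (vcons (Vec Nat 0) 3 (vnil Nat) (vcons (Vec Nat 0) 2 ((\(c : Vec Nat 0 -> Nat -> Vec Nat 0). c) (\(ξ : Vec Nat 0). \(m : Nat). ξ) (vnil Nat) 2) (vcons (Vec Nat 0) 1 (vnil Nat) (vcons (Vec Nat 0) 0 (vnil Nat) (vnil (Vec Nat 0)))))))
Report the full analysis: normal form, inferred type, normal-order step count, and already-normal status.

normal form:
  refl (Vec (Vec Nat 0) 5) (vcons (Vec Nat 0) 4 (vnil Nat) (vcons (Vec Nat 0) 3 (vnil Nat) (vcons (Vec Nat 0) 2 (vnil Nat) (vcons (Vec Nat 0) 1 (vnil Nat) (vcons (Vec Nat 0) 0 (vnil Nat) (vnil (Vec Nat 0)))))))
type:
  Eq (Vec (Vec Nat 0) 5) (vcons (Vec Nat 0) 4 (vnil Nat) (vcons (Vec Nat 0) 3 (vnil Nat) (vcons (Vec Nat 0) 2 (vnil Nat) (vcons (Vec Nat 0) 1 (vnil Nat) (vcons (Vec Nat 0) 0 (vnil Nat) (vnil (Vec Nat 0))))))) (vcons (Vec Nat 0) 4 (vnil Nat) (vcons (Vec Nat 0) 3 (vnil Nat) (vcons (Vec Nat 0) 2 (vnil Nat) (vcons (Vec Nat 0) 1 (vnil Nat) (vcons (Vec Nat 0) 0 (vnil Nat) (vnil (Vec Nat 0)))))))
reduction steps (normal order): 3
term was already normal: no
first contracted redex: a beta-redex


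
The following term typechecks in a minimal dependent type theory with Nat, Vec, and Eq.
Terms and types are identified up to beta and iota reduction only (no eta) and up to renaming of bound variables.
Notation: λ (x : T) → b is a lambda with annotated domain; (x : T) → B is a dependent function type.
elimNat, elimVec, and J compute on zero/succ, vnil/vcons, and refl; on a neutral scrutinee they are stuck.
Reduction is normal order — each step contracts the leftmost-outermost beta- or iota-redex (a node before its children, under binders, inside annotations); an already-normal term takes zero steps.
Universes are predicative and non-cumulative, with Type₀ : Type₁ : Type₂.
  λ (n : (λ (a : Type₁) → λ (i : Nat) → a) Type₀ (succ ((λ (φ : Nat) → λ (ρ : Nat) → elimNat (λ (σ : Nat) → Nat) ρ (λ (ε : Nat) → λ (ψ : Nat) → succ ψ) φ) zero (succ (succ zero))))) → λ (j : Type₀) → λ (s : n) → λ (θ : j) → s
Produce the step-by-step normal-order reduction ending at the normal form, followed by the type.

reduction (normal order):
  λ (n : (λ (a : Type₁) → λ (i : Nat) → a) Type₀ (succ ((λ (φ : Nat) → λ (ρ : Nat) → elimNat (λ (σ : Nat) → Nat) ρ (λ (ε : Nat) → λ (ψ : Nat) → succ ψ) φ) zero (succ (succ zero))))) → λ (j : Type₀) → λ (s : n) → λ (θ : j) → s
  ~> λ (n : (λ (a : Nat) → Type₀) (succ ((λ (i : Nat) → λ (φ : Nat) → elimNat (λ (ρ : Nat) → Nat) φ (λ (σ : Nat) → λ (ε : Nat) → succ ε) i) zero (succ (succ zero))))) → λ (ψ : Type₀) → λ (j : n) → λ (s : ψ) → j
  ~> λ (n : Type₀) → λ (a : Type₀) → λ (i : n) → λ (φ : a) → i
type:
  (n : Type₀) → (a : Type₀) → (i : n) → (φ : a) → n


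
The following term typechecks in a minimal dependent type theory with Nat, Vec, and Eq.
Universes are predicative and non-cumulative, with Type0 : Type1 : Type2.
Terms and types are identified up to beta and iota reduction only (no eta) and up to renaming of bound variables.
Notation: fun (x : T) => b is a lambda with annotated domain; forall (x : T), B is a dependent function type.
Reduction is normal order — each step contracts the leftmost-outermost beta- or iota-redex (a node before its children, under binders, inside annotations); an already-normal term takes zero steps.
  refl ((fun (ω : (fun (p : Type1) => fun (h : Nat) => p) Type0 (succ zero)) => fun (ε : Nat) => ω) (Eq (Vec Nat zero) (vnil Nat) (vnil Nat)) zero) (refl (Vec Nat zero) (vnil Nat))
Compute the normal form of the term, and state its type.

normal form:
  refl (Eq (Vec Nat zero) (vnil Nat) (vnil Nat)) (refl (Vec Nat zero) (vnil Nat))
the term's type:
  Eq (Eq (Vec Nat zero) (vnil Nat) (vnil Nat)) (refl (Vec Nat zero) (vnil Nat)) (refl (Vec Nat zero) (vnil Nat))
observation: the term reaches its normal form after 2 normal-order steps.


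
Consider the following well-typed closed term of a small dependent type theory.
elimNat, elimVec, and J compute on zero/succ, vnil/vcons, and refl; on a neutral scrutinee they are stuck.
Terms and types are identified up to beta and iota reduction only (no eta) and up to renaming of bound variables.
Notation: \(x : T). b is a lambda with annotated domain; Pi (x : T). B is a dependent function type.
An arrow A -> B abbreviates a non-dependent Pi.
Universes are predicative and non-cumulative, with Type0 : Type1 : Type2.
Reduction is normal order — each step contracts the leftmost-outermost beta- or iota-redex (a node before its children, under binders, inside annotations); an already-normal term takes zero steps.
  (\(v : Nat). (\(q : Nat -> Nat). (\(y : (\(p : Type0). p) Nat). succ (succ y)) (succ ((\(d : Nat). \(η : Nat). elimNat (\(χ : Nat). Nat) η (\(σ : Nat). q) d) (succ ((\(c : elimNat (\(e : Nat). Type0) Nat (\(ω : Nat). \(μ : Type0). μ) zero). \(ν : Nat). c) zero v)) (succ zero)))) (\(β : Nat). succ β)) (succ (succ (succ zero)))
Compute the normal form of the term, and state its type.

resulting normal form:
  succ (succ (succ (succ (succ zero))))
inferred type:
  Nat


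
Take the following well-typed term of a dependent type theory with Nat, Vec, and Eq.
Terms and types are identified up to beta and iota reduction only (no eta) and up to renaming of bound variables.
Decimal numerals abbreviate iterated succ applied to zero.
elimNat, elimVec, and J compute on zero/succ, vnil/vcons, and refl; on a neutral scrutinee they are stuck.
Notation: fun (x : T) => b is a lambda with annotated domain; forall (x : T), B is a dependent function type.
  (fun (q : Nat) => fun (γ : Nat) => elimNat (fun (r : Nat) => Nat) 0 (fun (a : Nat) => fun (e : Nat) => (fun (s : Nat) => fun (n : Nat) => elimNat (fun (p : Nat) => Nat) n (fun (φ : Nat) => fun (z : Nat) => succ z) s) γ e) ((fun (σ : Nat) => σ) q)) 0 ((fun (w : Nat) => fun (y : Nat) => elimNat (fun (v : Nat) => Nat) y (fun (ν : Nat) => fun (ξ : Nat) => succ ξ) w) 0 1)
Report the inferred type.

the term's type:
  Nat


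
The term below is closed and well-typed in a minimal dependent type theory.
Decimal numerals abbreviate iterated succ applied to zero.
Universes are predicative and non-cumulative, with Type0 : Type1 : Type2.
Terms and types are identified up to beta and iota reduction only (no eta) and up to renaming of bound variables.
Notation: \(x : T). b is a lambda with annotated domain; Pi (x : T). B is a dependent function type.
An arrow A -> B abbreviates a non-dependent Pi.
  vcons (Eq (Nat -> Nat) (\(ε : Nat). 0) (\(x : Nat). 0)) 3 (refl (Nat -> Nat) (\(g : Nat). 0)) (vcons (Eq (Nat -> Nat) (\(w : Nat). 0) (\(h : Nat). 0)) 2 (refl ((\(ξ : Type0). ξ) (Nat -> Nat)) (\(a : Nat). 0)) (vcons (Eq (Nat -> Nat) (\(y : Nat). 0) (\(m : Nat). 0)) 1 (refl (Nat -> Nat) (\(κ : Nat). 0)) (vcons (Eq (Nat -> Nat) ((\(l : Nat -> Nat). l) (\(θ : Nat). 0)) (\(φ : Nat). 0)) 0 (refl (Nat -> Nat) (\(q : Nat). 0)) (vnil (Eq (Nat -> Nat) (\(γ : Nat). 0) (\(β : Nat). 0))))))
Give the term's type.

inferred type:
  Vec (Eq (Nat -> Nat) (\(ε : Nat). 0) (\(x : Nat). 0)) 4


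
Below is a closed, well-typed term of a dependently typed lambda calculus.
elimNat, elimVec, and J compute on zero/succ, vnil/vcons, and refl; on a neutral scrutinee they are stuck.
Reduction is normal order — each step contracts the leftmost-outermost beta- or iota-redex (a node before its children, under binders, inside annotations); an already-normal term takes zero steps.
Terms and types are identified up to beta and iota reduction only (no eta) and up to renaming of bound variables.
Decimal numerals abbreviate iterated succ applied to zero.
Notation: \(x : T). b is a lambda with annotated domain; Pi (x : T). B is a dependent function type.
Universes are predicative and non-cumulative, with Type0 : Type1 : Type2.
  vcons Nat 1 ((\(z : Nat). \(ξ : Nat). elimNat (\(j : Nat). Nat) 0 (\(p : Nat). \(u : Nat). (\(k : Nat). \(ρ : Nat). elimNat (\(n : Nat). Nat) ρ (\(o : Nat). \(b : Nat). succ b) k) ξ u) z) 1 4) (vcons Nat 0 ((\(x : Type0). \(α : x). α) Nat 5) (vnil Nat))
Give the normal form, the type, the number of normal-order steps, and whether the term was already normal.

reduced normal form:
  vcons Nat 1 4 (vcons Nat 0 5 (vnil Nat))
type:
  Vec Nat 2
normal-order step count: 23
started in normal form: no
first contracted redex: a beta-redex


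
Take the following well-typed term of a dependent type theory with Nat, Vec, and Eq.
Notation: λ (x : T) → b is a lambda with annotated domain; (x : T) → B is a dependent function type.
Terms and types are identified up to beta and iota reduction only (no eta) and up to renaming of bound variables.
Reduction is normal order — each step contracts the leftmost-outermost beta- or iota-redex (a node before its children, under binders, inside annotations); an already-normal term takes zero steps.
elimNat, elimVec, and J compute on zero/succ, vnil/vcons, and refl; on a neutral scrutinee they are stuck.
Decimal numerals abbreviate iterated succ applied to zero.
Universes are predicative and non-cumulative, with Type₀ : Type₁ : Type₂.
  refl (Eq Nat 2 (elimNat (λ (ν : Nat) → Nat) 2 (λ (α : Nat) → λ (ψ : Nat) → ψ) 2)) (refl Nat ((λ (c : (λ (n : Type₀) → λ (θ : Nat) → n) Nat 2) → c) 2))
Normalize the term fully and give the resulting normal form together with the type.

resulting normal form:
  refl (Eq Nat 2 2) (refl Nat 2)
inferred type:
  Eq (Eq Nat 2 2) (refl Nat 2) (refl Nat 2)


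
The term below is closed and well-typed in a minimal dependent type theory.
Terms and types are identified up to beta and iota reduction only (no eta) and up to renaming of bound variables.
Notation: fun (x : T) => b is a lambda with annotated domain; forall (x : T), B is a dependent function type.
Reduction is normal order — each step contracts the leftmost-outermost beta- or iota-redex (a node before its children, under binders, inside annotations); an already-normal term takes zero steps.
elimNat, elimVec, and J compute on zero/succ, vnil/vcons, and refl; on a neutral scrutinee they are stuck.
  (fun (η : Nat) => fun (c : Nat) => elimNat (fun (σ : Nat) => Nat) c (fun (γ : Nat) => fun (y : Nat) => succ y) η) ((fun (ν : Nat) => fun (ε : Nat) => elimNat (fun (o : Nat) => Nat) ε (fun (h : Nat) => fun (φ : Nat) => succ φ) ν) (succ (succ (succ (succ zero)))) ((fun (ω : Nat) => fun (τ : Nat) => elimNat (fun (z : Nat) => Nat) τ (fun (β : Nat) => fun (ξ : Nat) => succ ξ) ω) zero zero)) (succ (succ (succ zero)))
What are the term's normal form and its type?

normal form:
  succ (succ (succ (succ (succ (succ (succ zero))))))
inferred type:
  Nat
observation: the term reaches its normal form after 33 normal-order steps.


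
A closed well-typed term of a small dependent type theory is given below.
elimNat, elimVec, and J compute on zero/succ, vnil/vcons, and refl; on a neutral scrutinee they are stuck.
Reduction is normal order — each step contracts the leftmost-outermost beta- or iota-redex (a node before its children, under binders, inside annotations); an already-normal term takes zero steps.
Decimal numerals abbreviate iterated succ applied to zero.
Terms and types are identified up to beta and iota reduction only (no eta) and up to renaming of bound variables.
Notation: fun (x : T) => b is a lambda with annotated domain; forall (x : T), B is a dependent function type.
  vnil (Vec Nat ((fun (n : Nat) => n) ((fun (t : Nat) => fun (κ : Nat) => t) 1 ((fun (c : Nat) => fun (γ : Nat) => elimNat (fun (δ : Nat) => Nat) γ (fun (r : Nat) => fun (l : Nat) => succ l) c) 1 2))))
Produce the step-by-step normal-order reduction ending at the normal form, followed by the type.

normal-order reduction sequence:
  vnil (Vec Nat ((fun (n : Nat) => n) ((fun (t : Nat) => fun (κ : Nat) => t) 1 ((fun (c : Nat) => fun (γ : Nat) => elimNat (fun (δ : Nat) => Nat) γ (fun (r : Nat) => fun (l : Nat) => succ l) c) 1 2))))
  ~> vnil (Vec Nat ((fun (n : Nat) => fun (t : Nat) => n) 1 ((fun (κ : Nat) => fun (c : Nat) => elimNat (fun (γ : Nat) => Nat) c (fun (δ : Nat) => fun (r : Nat) => succ r) κ) 1 2)))
  ~> vnil (Vec Nat ((fun (n : Nat) => 1) ((fun (t : Nat) => fun (κ : Nat) => elimNat (fun (c : Nat) => Nat) κ (fun (γ : Nat) => fun (δ : Nat) => succ δ) t) 1 2)))
  ~> vnil (Vec Nat 1)
type:
  Vec (Vec Nat 1) 0


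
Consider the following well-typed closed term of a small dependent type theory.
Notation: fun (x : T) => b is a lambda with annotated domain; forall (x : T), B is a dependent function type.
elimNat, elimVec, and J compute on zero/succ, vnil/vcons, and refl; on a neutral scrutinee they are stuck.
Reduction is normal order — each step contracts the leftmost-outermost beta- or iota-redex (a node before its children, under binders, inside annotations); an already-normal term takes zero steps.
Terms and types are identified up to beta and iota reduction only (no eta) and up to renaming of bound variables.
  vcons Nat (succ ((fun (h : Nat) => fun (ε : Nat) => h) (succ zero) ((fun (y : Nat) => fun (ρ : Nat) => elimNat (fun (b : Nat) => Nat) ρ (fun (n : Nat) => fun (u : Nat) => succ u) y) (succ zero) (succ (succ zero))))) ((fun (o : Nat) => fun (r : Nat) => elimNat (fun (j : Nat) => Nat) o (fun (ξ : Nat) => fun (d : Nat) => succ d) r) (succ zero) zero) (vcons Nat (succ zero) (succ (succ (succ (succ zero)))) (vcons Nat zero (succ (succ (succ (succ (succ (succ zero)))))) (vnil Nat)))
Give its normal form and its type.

reduced normal form:
  vcons Nat (succ (succ zero)) (succ zero) (vcons Nat (succ zero) (succ (succ (succ (succ zero)))) (vcons Nat zero (succ (succ (succ (succ (succ (succ zero)))))) (vnil Nat)))
type:
  Vec Nat (succ (succ (succ zero)))
observation: 5 normal-order steps separate the term from its normal form.


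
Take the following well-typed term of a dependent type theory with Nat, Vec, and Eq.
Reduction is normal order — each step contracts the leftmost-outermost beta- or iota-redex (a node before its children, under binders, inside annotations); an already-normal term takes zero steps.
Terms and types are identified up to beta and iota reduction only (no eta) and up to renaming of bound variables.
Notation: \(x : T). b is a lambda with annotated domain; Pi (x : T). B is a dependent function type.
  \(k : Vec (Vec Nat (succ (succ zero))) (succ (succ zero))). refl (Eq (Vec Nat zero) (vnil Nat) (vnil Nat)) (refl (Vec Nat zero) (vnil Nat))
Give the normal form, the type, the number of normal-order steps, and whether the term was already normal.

normal form:
  \(k : Vec (Vec Nat (succ (succ zero))) (succ (succ zero))). refl (Eq (Vec Nat zero) (vnil Nat) (vnil Nat)) (refl (Vec Nat zero) (vnil Nat))
inferred type:
  Pi (k : Vec (Vec Nat (succ (succ zero))) (succ (succ zero))). Eq (Eq (Vec Nat zero) (vnil Nat) (vnil Nat)) (refl (Vec Nat zero) (vnil Nat)) (refl (Vec Nat zero) (vnil Nat))
reduction steps (normal order): 0
started in normal form: yes


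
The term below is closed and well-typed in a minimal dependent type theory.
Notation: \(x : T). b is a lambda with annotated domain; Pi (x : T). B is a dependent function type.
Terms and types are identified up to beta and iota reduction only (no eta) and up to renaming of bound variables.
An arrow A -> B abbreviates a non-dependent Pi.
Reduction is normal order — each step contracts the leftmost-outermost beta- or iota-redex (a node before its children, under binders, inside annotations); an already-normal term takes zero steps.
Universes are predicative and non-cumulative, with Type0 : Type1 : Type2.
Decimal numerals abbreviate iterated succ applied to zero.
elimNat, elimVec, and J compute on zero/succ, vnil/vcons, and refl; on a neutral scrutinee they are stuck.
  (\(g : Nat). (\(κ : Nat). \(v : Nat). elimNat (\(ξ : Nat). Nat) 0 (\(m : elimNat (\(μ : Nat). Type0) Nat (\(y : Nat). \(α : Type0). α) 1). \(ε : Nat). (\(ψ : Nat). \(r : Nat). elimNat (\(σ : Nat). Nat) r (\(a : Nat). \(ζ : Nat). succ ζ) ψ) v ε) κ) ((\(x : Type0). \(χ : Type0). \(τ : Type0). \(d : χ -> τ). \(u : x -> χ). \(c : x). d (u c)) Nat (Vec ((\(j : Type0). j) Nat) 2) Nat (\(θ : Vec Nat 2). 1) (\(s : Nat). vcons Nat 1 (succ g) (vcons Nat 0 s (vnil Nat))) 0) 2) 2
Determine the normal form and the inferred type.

resulting normal form:
  2
type:
  Nat
observation: normalization takes exactly 27 steps under the normal-order strategy.


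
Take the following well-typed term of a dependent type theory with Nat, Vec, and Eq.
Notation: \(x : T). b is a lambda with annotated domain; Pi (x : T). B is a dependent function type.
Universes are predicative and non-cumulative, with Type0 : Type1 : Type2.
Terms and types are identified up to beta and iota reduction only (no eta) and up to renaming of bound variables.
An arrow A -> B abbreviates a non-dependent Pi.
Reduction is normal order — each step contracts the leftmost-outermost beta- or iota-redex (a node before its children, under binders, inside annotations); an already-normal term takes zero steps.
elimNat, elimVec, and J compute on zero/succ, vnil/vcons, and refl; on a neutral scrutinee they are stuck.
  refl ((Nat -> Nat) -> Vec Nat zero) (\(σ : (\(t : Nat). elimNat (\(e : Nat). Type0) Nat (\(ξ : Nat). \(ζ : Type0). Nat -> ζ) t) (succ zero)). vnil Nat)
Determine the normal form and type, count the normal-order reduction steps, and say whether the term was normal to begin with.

normal form:
  refl ((Nat -> Nat) -> Vec Nat zero) (\(σ : Nat -> Nat). vnil Nat)
the term's type:
  Eq ((Nat -> Nat) -> Vec Nat zero) (\(σ : Nat -> Nat). vnil Nat) (\(t : Nat -> Nat). vnil Nat)
steps to reach normal form (normal order): 5
term was already normal: no
first contracted redex: a beta-redex


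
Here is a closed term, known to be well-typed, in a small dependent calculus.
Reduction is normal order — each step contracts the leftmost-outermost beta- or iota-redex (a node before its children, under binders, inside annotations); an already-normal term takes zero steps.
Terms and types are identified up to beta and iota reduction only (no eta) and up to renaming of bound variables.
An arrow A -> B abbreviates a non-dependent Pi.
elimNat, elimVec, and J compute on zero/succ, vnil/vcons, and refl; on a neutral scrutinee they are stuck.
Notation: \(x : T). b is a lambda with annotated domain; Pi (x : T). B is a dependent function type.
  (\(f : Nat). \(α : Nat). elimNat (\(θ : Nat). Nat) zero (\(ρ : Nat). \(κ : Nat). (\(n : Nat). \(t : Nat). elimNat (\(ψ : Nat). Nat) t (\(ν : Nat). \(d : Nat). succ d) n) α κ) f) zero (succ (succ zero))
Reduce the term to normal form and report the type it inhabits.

reduced normal form:
  zero
the term's type:
  Nat


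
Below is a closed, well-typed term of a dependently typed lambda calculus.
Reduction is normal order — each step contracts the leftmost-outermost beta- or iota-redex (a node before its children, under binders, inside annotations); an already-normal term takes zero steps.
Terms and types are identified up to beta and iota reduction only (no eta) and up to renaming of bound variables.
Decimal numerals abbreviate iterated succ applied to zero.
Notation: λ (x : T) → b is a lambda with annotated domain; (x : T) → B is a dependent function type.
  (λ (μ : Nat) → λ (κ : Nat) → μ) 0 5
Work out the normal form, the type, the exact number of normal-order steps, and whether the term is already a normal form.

reduced normal form:
  0
the term's type:
  Nat
normal-order step count: 2
started in normal form: no
first redex: a beta-redex


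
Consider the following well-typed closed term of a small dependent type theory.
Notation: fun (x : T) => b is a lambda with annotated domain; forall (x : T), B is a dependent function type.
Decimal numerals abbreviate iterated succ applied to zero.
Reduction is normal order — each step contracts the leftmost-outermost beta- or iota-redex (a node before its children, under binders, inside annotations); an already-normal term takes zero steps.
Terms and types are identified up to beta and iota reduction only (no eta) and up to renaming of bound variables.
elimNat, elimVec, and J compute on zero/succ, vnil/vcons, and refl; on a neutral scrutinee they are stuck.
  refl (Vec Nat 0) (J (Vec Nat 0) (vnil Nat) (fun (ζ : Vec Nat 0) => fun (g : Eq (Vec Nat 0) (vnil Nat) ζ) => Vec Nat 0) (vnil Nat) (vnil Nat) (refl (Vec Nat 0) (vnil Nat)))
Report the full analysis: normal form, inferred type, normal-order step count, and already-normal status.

normal form:
  refl (Vec Nat 0) (vnil Nat)
inferred type:
  Eq (Vec Nat 0) (vnil Nat) (vnil Nat)
reduction steps (normal order): 1
term was already normal: no
first contracted redex: a J iota-redex


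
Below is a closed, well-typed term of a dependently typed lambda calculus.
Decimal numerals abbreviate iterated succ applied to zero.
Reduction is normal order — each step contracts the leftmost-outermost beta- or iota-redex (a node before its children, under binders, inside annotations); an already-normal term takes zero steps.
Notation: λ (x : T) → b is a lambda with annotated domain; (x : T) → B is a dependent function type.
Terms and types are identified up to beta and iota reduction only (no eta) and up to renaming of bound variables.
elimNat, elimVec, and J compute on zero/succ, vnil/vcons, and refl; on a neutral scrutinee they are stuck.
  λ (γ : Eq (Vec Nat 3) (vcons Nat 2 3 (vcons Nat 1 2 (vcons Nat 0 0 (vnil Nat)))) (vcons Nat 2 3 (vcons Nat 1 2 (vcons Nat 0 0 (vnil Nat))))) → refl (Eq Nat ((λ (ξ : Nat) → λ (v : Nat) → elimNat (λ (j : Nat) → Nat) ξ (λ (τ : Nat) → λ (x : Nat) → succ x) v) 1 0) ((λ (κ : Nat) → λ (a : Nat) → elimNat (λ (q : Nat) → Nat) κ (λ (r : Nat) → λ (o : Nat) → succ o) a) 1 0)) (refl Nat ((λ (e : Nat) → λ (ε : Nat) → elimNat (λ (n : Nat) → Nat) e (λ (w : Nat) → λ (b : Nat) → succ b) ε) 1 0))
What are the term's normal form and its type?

resulting normal form:
  λ (γ : Eq (Vec Nat 3) (vcons Nat 2 3 (vcons Nat 1 2 (vcons Nat 0 0 (vnil Nat)))) (vcons Nat 2 3 (vcons Nat 1 2 (vcons Nat 0 0 (vnil Nat))))) → refl (Eq Nat 1 1) (refl Nat 1)
the term's type:
  (γ : Eq (Vec Nat 3) (vcons Nat 2 3 (vcons Nat 1 2 (vcons Nat 0 0 (vnil Nat)))) (vcons Nat 2 3 (vcons Nat 1 2 (vcons Nat 0 0 (vnil Nat))))) → Eq (Eq Nat 1 1) (refl Nat 1) (refl Nat 1)
observation: the first redex contracted is a beta-redex; the normal form is reached in 9 normal-order steps.


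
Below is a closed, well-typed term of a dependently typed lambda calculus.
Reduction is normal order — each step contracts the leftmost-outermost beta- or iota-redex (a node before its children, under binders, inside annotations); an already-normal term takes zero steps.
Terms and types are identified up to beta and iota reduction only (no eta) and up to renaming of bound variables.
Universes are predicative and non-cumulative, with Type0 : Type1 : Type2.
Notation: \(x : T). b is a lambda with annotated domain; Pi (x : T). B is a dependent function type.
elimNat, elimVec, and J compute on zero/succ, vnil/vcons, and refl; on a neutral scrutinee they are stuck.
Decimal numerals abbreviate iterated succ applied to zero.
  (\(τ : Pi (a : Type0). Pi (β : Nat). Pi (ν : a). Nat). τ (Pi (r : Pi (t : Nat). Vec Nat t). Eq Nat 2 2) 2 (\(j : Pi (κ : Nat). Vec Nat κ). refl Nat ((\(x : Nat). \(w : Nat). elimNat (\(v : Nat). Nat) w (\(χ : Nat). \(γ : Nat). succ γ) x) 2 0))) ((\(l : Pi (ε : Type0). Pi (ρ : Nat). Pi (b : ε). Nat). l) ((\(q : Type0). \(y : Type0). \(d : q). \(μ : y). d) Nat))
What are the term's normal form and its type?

normal form:
  2
the term's type:
  Nat
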